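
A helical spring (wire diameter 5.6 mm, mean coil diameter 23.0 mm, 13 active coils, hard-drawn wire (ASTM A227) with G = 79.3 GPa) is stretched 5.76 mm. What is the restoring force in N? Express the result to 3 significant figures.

355 N

k = Gd⁴/(8D³N_a) = (79.3×10³)(5.6⁴)/(8·23.0³·13) = 61.632 N/mm
F = k·δ = 61.632 × 5.76 = 355 N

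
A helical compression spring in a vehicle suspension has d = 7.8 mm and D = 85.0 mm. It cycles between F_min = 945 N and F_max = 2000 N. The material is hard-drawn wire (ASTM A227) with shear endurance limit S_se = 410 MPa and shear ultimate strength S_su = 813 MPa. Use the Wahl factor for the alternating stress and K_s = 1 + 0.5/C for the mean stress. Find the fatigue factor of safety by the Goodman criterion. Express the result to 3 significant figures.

0.654

C = D/d = 85.0/7.8 = 10.8974; K_W = (4C−1)/(4C−4)+0.615/C = 1.1322; K_s = 1+0.5/C = 1.0459
F_a = (F_max−F_min)/2 = 527.5 N; F_m = (F_max+F_min)/2 = 1472.5 N
τ_a = K_W·8F_aD/(πd³) = 1.1322 × 240.6 = 272.41 MPa
τ_m = K_s·8F_mD/(πd³) = 1.0459 × 671.63 = 702.45 MPa
Goodman: 1/n_f = τ_a/S_se + τ_m/S_su = 272.41/410 + 702.45/813 = 0.66442 + 0.86402 = 1.5284
n_f = 1/1.5284 = 0.6543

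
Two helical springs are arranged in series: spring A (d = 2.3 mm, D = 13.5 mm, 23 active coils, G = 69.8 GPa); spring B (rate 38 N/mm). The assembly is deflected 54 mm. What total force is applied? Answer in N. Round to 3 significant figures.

209 N

k_A = Gd⁴/(8D³N_a) = (69.8×10³)(2.3⁴)/(8·13.5³·23) = 4.3147 N/mm
Series: 1/k_eq = 1/4.3147 + 1/38 = 0.25808; k_eq = 3.8747 N/mm
F = k_eq·δ = 3.8747·54 = 209.23 N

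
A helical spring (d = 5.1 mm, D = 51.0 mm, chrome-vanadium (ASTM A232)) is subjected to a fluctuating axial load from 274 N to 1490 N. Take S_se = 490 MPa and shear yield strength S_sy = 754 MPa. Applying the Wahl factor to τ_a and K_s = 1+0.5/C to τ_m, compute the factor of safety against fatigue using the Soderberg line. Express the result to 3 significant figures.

C = D/d = 51.0/5.1 = 10.0000; K_W = (4C−1)/(4C−4)+0.615/C = 1.1448; K_s = 1+0.5/C = 1.0500
F_a = (F_max−F_min)/2 = 608 N; F_m = (F_max+F_min)/2 = 882 N
τ_a = K_W·8F_aD/(πd³) = 1.1448 × 595.26 = 681.47 MPa
τ_m = K_s·8F_mD/(πd³) = 1.0500 × 863.51 = 906.69 MPa
Soderberg: 1/n_f = τ_a/S_se + τ_m/S_sy = 681.47/490 + 906.69/754 = 1.39075 + 1.20250 = 2.5933
n_f = 1/2.5933 = 0.3856

0.386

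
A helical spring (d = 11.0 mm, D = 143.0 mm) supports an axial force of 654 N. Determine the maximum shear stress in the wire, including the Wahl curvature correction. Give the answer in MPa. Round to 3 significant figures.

Spring index C = D/d = 143.0/11.0 = 13.0000
K_W = (4C−1)/(4C−4) + 0.615/C = 51.000/48.000 + 0.0473 = 1.1098
τ₀ = 8FD/(πd³) = 8·654·143.0/(π·11.0³) = 748176/4181.5 = 178.93 MPa
τ_max = K·τ₀ = 1.1098 × 178.93 = 198.57 MPa

199 MPa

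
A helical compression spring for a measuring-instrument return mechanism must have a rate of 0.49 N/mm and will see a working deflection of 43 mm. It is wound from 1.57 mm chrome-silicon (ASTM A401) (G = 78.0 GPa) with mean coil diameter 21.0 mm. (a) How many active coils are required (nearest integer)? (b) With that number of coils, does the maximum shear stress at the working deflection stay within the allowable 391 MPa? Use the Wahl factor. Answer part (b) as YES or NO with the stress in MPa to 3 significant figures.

(a) 13 coils; (b) YES, τ_max = 324 MPa

N_a = Gd⁴/(8D³k) = (78.0×10³)(1.57⁴)/(8·21.0³·0.49) = 13.05 → N_a = 13
Actual rate k = Gd⁴/(8D³·13) = 0.49204 N/mm
Working load F = kδ = 0.49204·43 = 21.158 N
C = 21.0/1.57 = 13.3758; K_W = (4C−1)/(4C−4)+0.615/C = 1.1066
τ_max = K_W·8FD/(πd³) = 1.1066·292.37 = 323.53 MPa
τ_max ≤ 391 MPa → acceptable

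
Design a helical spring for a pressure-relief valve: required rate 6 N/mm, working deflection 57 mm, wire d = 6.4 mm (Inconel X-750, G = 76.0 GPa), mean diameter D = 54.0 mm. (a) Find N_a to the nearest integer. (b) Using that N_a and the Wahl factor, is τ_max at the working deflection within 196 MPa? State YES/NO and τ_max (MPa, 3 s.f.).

N_a = Gd⁴/(8D³k) = (76.0×10³)(6.4⁴)/(8·54.0³·6) = 16.87 → N_a = 17
Actual rate k = Gd⁴/(8D³·17) = 5.9541 N/mm
Working load F = kδ = 5.9541·57 = 339.38 N
C = 54.0/6.4 = 8.4375; K_W = (4C−1)/(4C−4)+0.615/C = 1.1737
τ_max = K_W·8FD/(πd³) = 1.1737·178.03 = 208.95 MPa
τ_max > 196 MPa → exceeds allowable

(a) 17 coils; (b) NO, τ_max = 209 MPa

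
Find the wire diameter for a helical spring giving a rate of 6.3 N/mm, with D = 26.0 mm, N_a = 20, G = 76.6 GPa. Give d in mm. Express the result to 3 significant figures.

3.90 mm

d = (8D³N_a·k / G)^(1/4) = (8·26.0³·20·6.3 / (76.6×10³))^0.25
  = (231.29)^0.25 = 3.8998 mm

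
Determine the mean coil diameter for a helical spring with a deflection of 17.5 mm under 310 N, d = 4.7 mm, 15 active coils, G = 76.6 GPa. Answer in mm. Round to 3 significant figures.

Required rate k = F/δ = 310/17.5 = 17.714 N/mm
D = (Gd⁴/(8N_a·k))^(1/3) = (76.6×10³·4.7⁴/(8·15·17.714))^(1/3)
  = (17583.9)^(1/3) = 26.0039 mm

26.0 mm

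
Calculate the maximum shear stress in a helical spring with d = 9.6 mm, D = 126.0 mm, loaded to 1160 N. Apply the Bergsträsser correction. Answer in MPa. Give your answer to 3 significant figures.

Spring index C = D/d = 126.0/9.6 = 13.1250
K_B = (4C+2)/(4C−3) = 54.500/49.500 = 1.1010
τ₀ = 8FD/(πd³) = 8·1160·126.0/(π·9.6³) = 1.16928e+06/2779.5 = 420.68 MPa
τ_max = K·τ₀ = 1.1010 × 420.68 = 463.18 MPa

463 MPa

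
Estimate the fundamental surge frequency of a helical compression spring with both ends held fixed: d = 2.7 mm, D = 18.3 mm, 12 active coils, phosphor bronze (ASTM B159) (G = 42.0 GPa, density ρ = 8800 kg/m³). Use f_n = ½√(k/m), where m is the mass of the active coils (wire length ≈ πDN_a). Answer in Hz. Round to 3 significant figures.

165 Hz

k = Gd⁴/(8D³N_a) = (42.0×10³)(2.7⁴)/(8·18.3³·12) = 3.7938 N/mm = 3793.8 N/m
Wire length L = πDN_a = π·18.3·12 = 689.89 mm
m = ρ·(πd²/4)·L = 8800 × 5.7256×10⁻⁶ m² × 0.68989 m = 0.03476 kg
f_n = ½√(k/m) = 0.5·√(3793.8/0.03476) = 0.5·√(1.0914e+05) = 165.18 Hz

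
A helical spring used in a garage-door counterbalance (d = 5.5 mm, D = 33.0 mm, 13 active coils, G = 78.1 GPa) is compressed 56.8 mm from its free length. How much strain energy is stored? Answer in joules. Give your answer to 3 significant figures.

30.8 J

k = Gd⁴/(8D³N_a) = (78.1×10³)(5.5⁴)/(8·33.0³·13) = 19.122 N/mm
U = ½kδ² = 0.5 × 19.122 × 56.8² = 30846 N·mm = 30.846 J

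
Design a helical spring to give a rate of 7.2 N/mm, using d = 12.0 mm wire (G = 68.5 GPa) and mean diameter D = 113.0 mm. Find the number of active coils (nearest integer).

17

N_a = Gd⁴/(8D³k) = (68.5×10³ × 12.0⁴)/(8 × 113.0³ × 7.2)
    = 1.42042e+09 / 8.31109e+07 = 17.09 → 17 coils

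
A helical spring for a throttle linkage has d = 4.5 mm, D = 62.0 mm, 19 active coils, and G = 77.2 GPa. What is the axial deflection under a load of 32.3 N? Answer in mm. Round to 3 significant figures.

k = Gd⁴/(8D³N_a) = (77.2×10³)(4.5⁴)/(8·62.0³·19) = 0.87387 N/mm
δ = F/k = 32.3 / 0.87387 = 36.962 mm

37.0 mm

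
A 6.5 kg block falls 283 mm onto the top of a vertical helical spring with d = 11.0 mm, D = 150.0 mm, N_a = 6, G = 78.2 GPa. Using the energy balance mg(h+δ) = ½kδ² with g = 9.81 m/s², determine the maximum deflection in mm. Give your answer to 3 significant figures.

81.1 mm

k = Gd⁴/(8D³N_a) = (78.2×10³)(11.0⁴)/(8·150.0³·6) = 7.0674 N/mm
W = mg = 6.5 × 9.81 = 63.765 N
½kδ² − Wδ − Wh = 0 → δ = (W + √(W² + 2kWh))/k
δ = (63.765 + √(4066 + 255071))/7.0674 = (63.765 + 509.06)/7.0674 = 81.051 mm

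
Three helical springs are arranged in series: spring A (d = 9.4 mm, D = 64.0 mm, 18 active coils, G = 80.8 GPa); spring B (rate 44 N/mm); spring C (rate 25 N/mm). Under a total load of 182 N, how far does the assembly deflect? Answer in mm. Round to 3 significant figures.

k_A = Gd⁴/(8D³N_a) = (80.8×10³)(9.4⁴)/(8·64.0³·18) = 16.712 N/mm
Series: 1/k_eq = 1/16.712 + 1/44 + 1/25 = 0.12257; k_eq = 8.1589 N/mm
δ = F/k_eq = 182/8.1589 = 22.307 mm

22.3 mm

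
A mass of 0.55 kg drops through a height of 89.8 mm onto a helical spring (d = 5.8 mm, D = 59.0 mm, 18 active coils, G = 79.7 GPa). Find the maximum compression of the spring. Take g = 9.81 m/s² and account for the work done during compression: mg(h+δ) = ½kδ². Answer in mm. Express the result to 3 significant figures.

k = Gd⁴/(8D³N_a) = (79.7×10³)(5.8⁴)/(8·59.0³·18) = 3.0497 N/mm
W = mg = 0.55 × 9.81 = 5.3955 N
½kδ² − Wδ − Wh = 0 → δ = (W + √(W² + 2kWh))/k
δ = (5.3955 + √(29.111 + 2955.22))/3.0497 = (5.3955 + 54.629)/3.0497 = 19.682 mm

19.7 mm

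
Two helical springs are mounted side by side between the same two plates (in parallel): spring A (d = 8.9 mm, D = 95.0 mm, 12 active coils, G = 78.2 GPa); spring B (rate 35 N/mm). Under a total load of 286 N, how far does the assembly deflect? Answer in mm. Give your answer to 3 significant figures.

6.98 mm

k_A = Gd⁴/(8D³N_a) = (78.2×10³)(8.9⁴)/(8·95.0³·12) = 5.9611 N/mm
Parallel: k_eq = 5.9611 + 35 = 40.961 N/mm
δ = F/k_eq = 286/40.961 = 6.9822 mm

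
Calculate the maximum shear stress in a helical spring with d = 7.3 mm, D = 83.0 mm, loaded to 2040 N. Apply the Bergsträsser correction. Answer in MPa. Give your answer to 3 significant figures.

1240 MPa

Spring index C = D/d = 83.0/7.3 = 11.3699
K_B = (4C+2)/(4C−3) = 47.479/42.479 = 1.1177
τ₀ = 8FD/(πd³) = 8·2040·83.0/(π·7.3³) = 1.35456e+06/1222.1 = 1108.4 MPa
τ_max = K·τ₀ = 1.1177 × 1108.4 = 1238.8 MPa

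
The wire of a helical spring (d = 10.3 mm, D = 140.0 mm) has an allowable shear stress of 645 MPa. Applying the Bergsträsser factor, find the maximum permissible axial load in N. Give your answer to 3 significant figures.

C = D/d = 140.0/10.3 = 13.5922
K_B = (4C+2)/(4C−3) = 56.369/51.369 = 1.0973
τ_max = K·8FD/(πd³) → F_max = τ_allow·πd³/(8DK)
F_max = 645·π·10.3³/(8·140.0·1.0973) = 2.2142e+06/1229 = 1801.6 N

1800 N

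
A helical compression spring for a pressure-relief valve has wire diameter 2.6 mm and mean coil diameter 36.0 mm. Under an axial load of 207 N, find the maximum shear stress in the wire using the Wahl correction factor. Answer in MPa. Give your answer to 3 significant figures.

1190 MPa

Spring index C = D/d = 36.0/2.6 = 13.8462
K_W = (4C−1)/(4C−4) + 0.615/C = 54.385/51.385 + 0.0444 = 1.1028
τ₀ = 8FD/(πd³) = 8·207·36.0/(π·2.6³) = 59616/55.217 = 1079.7 MPa
τ_max = K·τ₀ = 1.1028 × 1079.7 = 1190.7 MPa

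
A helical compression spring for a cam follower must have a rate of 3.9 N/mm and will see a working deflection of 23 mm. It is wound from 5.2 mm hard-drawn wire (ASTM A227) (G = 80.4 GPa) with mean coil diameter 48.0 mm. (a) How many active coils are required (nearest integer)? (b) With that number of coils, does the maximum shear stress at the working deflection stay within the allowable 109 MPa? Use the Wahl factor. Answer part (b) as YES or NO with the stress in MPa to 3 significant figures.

(a) 17 coils; (b) YES, τ_max = 90.5 MPa

N_a = Gd⁴/(8D³k) = (80.4×10³)(5.2⁴)/(8·48.0³·3.9) = 17.04 → N_a = 17
Actual rate k = Gd⁴/(8D³·17) = 3.9085 N/mm
Working load F = kδ = 3.9085·23 = 89.895 N
C = 48.0/5.2 = 9.2308; K_W = (4C−1)/(4C−4)+0.615/C = 1.1577
τ_max = K_W·8FD/(πd³) = 1.1577·78.146 = 90.473 MPa
τ_max ≤ 109 MPa → acceptable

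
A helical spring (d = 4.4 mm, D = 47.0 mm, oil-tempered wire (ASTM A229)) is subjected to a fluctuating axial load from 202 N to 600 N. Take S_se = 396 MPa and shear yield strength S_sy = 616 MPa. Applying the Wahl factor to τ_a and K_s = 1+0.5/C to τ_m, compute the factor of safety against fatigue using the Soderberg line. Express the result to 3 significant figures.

0.569

C = D/d = 47.0/4.4 = 10.6818; K_W = (4C−1)/(4C−4)+0.615/C = 1.1350; K_s = 1+0.5/C = 1.0468
F_a = (F_max−F_min)/2 = 199 N; F_m = (F_max+F_min)/2 = 401 N
τ_a = K_W·8F_aD/(πd³) = 1.1350 × 279.6 = 317.35 MPa
τ_m = K_s·8F_mD/(πd³) = 1.0468 × 563.41 = 589.78 MPa
Soderberg: 1/n_f = τ_a/S_se + τ_m/S_sy = 317.35/396 + 589.78/616 = 0.80140 + 0.95744 = 1.7588
n_f = 1/1.7588 = 0.5686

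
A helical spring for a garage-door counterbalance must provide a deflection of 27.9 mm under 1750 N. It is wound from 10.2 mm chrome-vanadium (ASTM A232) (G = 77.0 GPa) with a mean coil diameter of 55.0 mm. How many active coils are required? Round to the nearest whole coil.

Required rate k = F/δ = 1750/27.9 = 62.724 N/mm
N_a = Gd⁴/(8D³k) = (77.0×10³ × 10.2⁴)/(8 × 55.0³ × 62.724)
    = 8.33473e+08 / 8.34857e+07 = 9.983 → 10 coils

10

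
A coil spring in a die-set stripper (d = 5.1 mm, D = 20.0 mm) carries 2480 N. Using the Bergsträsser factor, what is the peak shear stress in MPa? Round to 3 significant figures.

1330 MPa

Spring index C = D/d = 20.0/5.1 = 3.9216
K_B = (4C+2)/(4C−3) = 17.686/12.686 = 1.3941
τ₀ = 8FD/(πd³) = 8·2480·20.0/(π·5.1³) = 396800/416.74 = 952.16 MPa
τ_max = K·τ₀ = 1.3941 × 952.16 = 1327.4 MPa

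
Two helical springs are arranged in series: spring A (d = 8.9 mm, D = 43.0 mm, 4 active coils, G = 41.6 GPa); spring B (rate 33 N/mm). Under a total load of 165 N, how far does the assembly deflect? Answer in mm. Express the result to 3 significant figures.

6.61 mm

k_A = Gd⁴/(8D³N_a) = (41.6×10³)(8.9⁴)/(8·43.0³·4) = 102.59 N/mm
Series: 1/k_eq = 1/102.59 + 1/33 = 0.040051; k_eq = 24.968 N/mm
δ = F/k_eq = 165/24.968 = 6.6084 mm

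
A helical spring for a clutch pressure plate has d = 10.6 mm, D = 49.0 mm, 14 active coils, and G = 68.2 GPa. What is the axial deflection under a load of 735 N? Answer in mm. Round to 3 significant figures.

11.2 mm

k = Gd⁴/(8D³N_a) = (68.2×10³)(10.6⁴)/(8·49.0³·14) = 65.343 N/mm
δ = F/k = 735 / 65.343 = 11.248 mm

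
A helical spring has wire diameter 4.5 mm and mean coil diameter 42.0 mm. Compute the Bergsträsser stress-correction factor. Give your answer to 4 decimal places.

C = D/d = 42.0/4.5 = 9.3333
K_B = (4C+2)/(4C−3) = 39.333/34.333 = 1.1456

1.1456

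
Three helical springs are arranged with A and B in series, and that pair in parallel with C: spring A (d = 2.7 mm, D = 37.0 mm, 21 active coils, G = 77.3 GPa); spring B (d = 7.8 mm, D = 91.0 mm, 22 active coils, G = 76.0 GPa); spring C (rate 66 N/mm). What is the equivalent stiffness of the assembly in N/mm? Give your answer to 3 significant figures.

66.4 N/mm

k_A = Gd⁴/(8D³N_a) = (77.3×10³)(2.7⁴)/(8·37.0³·21) = 0.48275 N/mm
k_B = Gd⁴/(8D³N_a) = (76.0×10³)(7.8⁴)/(8·91.0³·22) = 2.1211 N/mm
Springs A,B series: k_AB = 1/(1/0.48275+1/2.1211) = 0.39325 N/mm; parallel with C: k_eq = 0.39325+66 = 66.393 N/mm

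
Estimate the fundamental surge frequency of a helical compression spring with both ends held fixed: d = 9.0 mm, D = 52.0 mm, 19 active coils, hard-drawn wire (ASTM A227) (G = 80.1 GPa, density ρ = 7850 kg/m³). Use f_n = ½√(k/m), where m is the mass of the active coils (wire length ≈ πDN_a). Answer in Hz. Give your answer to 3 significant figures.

k = Gd⁴/(8D³N_a) = (80.1×10³)(9.0⁴)/(8·52.0³·19) = 24.589 N/mm = 24589 N/m
Wire length L = πDN_a = π·52.0·19 = 3103.9 mm
m = ρ·(πd²/4)·L = 7850 × 63.617×10⁻⁶ m² × 3.1039 m = 1.5501 kg
f_n = ½√(k/m) = 0.5·√(24589/1.5501) = 0.5·√(15863) = 62.975 Hz

63.0 Hz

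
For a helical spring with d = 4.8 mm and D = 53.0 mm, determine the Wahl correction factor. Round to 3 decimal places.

1.130

C = D/d = 53.0/4.8 = 11.0417
K_W = (4C−1)/(4C−4) + 0.615/C = 43.167/40.167 + 0.0557 = 1.1304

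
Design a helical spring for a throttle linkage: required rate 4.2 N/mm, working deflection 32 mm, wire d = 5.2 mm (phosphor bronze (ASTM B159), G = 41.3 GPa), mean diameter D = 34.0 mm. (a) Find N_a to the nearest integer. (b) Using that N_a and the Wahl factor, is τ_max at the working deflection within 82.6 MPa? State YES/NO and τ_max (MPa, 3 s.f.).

N_a = Gd⁴/(8D³k) = (41.3×10³)(5.2⁴)/(8·34.0³·4.2) = 22.87 → N_a = 23
Actual rate k = Gd⁴/(8D³·23) = 4.1755 N/mm
Working load F = kδ = 4.1755·32 = 133.62 N
C = 34.0/5.2 = 6.5385; K_W = (4C−1)/(4C−4)+0.615/C = 1.2295
τ_max = K_W·8FD/(πd³) = 1.2295·82.275 = 101.16 MPa
τ_max > 82.6 MPa → exceeds allowable

(a) 23 coils; (b) NO, τ_max = 101 MPa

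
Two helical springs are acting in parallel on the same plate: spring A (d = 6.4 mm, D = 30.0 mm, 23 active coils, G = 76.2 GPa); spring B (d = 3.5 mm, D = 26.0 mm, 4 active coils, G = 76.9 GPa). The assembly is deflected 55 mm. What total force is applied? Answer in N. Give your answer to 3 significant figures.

2540 N

k_A = Gd⁴/(8D³N_a) = (76.2×10³)(6.4⁴)/(8·30.0³·23) = 25.733 N/mm
k_B = Gd⁴/(8D³N_a) = (76.9×10³)(3.5⁴)/(8·26.0³·4) = 20.518 N/mm
Parallel: k_eq = 25.733 + 20.518 = 46.251 N/mm
F = k_eq·δ = 46.251·55 = 2543.8 N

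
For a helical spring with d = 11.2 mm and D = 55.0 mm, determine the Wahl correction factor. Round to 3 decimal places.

C = D/d = 55.0/11.2 = 4.9107
K_W = (4C−1)/(4C−4) + 0.615/C = 18.643/15.643 + 0.1252 = 1.3170

1.317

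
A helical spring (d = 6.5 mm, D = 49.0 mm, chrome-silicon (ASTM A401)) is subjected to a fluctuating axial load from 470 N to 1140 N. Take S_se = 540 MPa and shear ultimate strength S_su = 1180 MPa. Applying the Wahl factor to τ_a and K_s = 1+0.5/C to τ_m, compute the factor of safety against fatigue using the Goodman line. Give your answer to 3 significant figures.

1.50

C = D/d = 49.0/6.5 = 7.5385; K_W = (4C−1)/(4C−4)+0.615/C = 1.1963; K_s = 1+0.5/C = 1.0663
F_a = (F_max−F_min)/2 = 335 N; F_m = (F_max+F_min)/2 = 805 N
τ_a = K_W·8F_aD/(πd³) = 1.1963 × 152.21 = 182.09 MPa
τ_m = K_s·8F_mD/(πd³) = 1.0663 × 365.76 = 390.02 MPa
Goodman: 1/n_f = τ_a/S_se + τ_m/S_su = 182.09/540 + 390.02/1180 = 0.33720 + 0.33052 = 0.66772
n_f = 1/0.66772 = 1.498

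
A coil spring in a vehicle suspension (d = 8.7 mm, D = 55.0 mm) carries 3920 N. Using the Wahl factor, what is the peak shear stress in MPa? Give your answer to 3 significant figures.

Spring index C = D/d = 55.0/8.7 = 6.3218
K_W = (4C−1)/(4C−4) + 0.615/C = 24.287/21.287 + 0.0973 = 1.2382
τ₀ = 8FD/(πd³) = 8·3920·55.0/(π·8.7³) = 1.7248e+06/2068.7 = 833.74 MPa
τ_max = K·τ₀ = 1.2382 × 833.74 = 1032.3 MPa

1030 MPa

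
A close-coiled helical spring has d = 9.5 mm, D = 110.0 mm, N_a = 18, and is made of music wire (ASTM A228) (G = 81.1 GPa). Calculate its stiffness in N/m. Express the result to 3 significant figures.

3450 N/m

k = Gd⁴/(8D³N_a) = (81.1×10³ × 9.5⁴) / (8 × 110.0³ × 18)
  = 6.60565e+08 / 1.91664e+08 = 3.4465 N/mm = 3446.5 N/m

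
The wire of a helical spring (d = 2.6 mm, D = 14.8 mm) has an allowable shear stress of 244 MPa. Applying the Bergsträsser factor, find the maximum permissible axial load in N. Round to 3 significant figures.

C = D/d = 14.8/2.6 = 5.6923
K_B = (4C+2)/(4C−3) = 24.769/19.769 = 1.2529
τ_max = K·8FD/(πd³) → F_max = τ_allow·πd³/(8DK)
F_max = 244·π·2.6³/(8·14.8·1.2529) = 13473/148.35 = 90.821 N

90.8 N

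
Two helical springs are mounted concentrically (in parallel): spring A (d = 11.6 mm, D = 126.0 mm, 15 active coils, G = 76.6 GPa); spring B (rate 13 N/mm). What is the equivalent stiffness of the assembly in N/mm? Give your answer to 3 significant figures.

18.8 N/mm

k_A = Gd⁴/(8D³N_a) = (76.6×10³)(11.6⁴)/(8·126.0³·15) = 5.7779 N/mm
Parallel: k_eq = 5.7779 + 13 = 18.778 N/mm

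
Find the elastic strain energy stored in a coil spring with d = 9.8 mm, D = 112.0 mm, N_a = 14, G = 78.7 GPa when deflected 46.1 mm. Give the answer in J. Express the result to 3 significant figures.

k = Gd⁴/(8D³N_a) = (78.7×10³)(9.8⁴)/(8·112.0³·14) = 4.6132 N/mm
U = ½kδ² = 0.5 × 4.6132 × 46.1² = 4902.1 N·mm = 4.9021 J

4.90 J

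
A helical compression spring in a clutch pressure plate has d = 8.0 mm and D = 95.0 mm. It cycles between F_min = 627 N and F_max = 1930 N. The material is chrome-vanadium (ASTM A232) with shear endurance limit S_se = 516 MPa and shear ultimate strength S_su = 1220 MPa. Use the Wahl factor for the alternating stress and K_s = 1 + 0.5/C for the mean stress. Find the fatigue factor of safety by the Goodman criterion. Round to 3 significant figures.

0.844

C = D/d = 95.0/8.0 = 11.8750; K_W = (4C−1)/(4C−4)+0.615/C = 1.1208; K_s = 1+0.5/C = 1.0421
F_a = (F_max−F_min)/2 = 651.5 N; F_m = (F_max+F_min)/2 = 1278.5 N
τ_a = K_W·8F_aD/(πd³) = 1.1208 × 307.83 = 345 MPa
τ_m = K_s·8F_mD/(πd³) = 1.0421 × 604.08 = 629.51 MPa
Goodman: 1/n_f = τ_a/S_se + τ_m/S_su = 345/516 + 629.51/1220 = 0.66860 + 0.51600 = 1.1846
n_f = 1/1.1846 = 0.8442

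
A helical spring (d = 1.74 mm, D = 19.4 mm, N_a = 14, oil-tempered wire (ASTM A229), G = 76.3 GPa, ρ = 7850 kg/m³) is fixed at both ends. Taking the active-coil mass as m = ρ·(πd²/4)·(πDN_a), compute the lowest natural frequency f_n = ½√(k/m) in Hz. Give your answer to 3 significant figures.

116 Hz

k = Gd⁴/(8D³N_a) = (76.3×10³)(1.74⁴)/(8·19.4³·14) = 0.85526 N/mm = 855.26 N/m
Wire length L = πDN_a = π·19.4·14 = 853.26 mm
m = ρ·(πd²/4)·L = 7850 × 2.3779×10⁻⁶ m² × 0.85326 m = 0.015927 kg
f_n = ½√(k/m) = 0.5·√(855.26/0.015927) = 0.5·√(53698) = 115.86 Hz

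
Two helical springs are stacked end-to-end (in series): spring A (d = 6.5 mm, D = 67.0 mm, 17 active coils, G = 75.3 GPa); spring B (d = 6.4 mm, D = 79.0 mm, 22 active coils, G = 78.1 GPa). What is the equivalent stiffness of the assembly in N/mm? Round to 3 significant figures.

k_A = Gd⁴/(8D³N_a) = (75.3×10³)(6.5⁴)/(8·67.0³·17) = 3.2861 N/mm
k_B = Gd⁴/(8D³N_a) = (78.1×10³)(6.4⁴)/(8·79.0³·22) = 1.51 N/mm
Series: 1/k_eq = 1/3.2861 + 1/1.51 = 0.96656; k_eq = 1.0346 N/mm

1.03 N/mm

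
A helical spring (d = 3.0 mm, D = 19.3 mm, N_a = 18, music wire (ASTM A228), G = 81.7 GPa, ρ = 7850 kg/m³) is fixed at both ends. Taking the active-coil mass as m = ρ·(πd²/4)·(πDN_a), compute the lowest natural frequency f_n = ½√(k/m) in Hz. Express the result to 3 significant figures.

k = Gd⁴/(8D³N_a) = (81.7×10³)(3.0⁴)/(8·19.3³·18) = 6.3925 N/mm = 6392.5 N/m
Wire length L = πDN_a = π·19.3·18 = 1091.4 mm
m = ρ·(πd²/4)·L = 7850 × 7.0686×10⁻⁶ m² × 1.0914 m = 0.060559 kg
f_n = ½√(k/m) = 0.5·√(6392.5/0.060559) = 0.5·√(1.0556e+05) = 162.45 Hz

162 Hz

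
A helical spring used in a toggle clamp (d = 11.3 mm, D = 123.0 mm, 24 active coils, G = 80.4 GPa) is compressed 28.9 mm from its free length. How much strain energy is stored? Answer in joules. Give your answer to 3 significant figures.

1.53 J

k = Gd⁴/(8D³N_a) = (80.4×10³)(11.3⁴)/(8·123.0³·24) = 3.669 N/mm
U = ½kδ² = 0.5 × 3.669 × 28.9² = 1532.2 N·mm = 1.5322 J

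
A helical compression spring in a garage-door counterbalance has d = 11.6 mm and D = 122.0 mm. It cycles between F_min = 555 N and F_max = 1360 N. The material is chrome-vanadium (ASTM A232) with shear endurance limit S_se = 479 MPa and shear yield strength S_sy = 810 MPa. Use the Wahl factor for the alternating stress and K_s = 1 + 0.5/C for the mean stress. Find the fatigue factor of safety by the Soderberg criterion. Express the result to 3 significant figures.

2.29

C = D/d = 122.0/11.6 = 10.5172; K_W = (4C−1)/(4C−4)+0.615/C = 1.1373; K_s = 1+0.5/C = 1.0475
F_a = (F_max−F_min)/2 = 402.5 N; F_m = (F_max+F_min)/2 = 957.5 N
τ_a = K_W·8F_aD/(πd³) = 1.1373 × 80.111 = 91.109 MPa
τ_m = K_s·8F_mD/(πd³) = 1.0475 × 190.57 = 199.63 MPa
Soderberg: 1/n_f = τ_a/S_se + τ_m/S_sy = 91.109/479 + 199.63/810 = 0.19021 + 0.24646 = 0.43667
n_f = 1/0.43667 = 2.29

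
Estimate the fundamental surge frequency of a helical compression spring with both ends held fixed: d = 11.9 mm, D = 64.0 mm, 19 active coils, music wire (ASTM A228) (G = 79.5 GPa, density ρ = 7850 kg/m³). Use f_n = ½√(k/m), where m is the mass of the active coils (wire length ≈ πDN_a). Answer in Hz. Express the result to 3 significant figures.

k = Gd⁴/(8D³N_a) = (79.5×10³)(11.9⁴)/(8·64.0³·19) = 40.01 N/mm = 40010 N/m
Wire length L = πDN_a = π·64.0·19 = 3820.2 mm
m = ρ·(πd²/4)·L = 7850 × 111.22×10⁻⁶ m² × 3.8202 m = 3.3353 kg
f_n = ½√(k/m) = 0.5·√(40010/3.3353) = 0.5·√(11996) = 54.763 Hz

54.8 Hz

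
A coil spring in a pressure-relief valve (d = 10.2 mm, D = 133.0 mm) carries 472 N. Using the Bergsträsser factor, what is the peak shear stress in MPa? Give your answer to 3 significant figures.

Spring index C = D/d = 133.0/10.2 = 13.0392
K_B = (4C+2)/(4C−3) = 54.157/49.157 = 1.1017
τ₀ = 8FD/(πd³) = 8·472·133.0/(π·10.2³) = 502208/3333.9 = 150.64 MPa
τ_max = K·τ₀ = 1.1017 × 150.64 = 165.96 MPa

166 MPa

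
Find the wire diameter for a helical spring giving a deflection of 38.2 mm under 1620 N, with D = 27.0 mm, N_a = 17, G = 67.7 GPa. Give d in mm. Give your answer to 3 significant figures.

Required rate k = F/δ = 1620/38.2 = 42.408 N/mm
d = (8D³N_a·k / G)^(1/4) = (8·27.0³·17·42.408 / (67.7×10³))^0.25
  = (1676.8)^0.25 = 6.3992 mm

6.40 mm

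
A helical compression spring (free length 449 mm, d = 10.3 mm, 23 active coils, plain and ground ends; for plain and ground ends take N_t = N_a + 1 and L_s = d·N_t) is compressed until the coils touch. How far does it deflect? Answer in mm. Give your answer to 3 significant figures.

202 mm

N_t = 24; L_s = 10.3·24 = 247.2 mm
δ_solid = L₀ − L_s = 449 − 247.2 = 201.8 mm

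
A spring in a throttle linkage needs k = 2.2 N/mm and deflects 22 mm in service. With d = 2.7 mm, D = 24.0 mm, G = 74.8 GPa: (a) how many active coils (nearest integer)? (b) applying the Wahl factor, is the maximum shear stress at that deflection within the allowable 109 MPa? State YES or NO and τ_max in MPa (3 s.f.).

N_a = Gd⁴/(8D³k) = (74.8×10³)(2.7⁴)/(8·24.0³·2.2) = 16.34 → N_a = 16
Actual rate k = Gd⁴/(8D³·16) = 2.2465 N/mm
Working load F = kδ = 2.2465·22 = 49.424 N
C = 24.0/2.7 = 8.8889; K_W = (4C−1)/(4C−4)+0.615/C = 1.1643
τ_max = K_W·8FD/(πd³) = 1.1643·153.46 = 178.67 MPa
τ_max > 109 MPa → exceeds allowable

(a) 16 coils; (b) NO, τ_max = 179 MPa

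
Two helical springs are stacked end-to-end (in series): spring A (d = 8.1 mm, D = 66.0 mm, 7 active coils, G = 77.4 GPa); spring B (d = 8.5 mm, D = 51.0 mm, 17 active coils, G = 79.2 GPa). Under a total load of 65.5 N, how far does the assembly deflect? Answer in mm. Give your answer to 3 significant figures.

k_A = Gd⁴/(8D³N_a) = (77.4×10³)(8.1⁴)/(8·66.0³·7) = 20.695 N/mm
k_B = Gd⁴/(8D³N_a) = (79.2×10³)(8.5⁴)/(8·51.0³·17) = 22.917 N/mm
Series: 1/k_eq = 1/20.695 + 1/22.917 = 0.091958; k_eq = 10.875 N/mm
δ = F/k_eq = 65.5/10.875 = 6.0232 mm

6.02 mm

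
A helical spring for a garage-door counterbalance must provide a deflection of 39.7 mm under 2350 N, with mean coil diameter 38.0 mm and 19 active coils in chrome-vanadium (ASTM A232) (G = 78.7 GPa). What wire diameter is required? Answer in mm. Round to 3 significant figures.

8.90 mm

Required rate k = F/δ = 2350/39.7 = 59.194 N/mm
d = (8D³N_a·k / G)^(1/4) = (8·38.0³·19·59.194 / (78.7×10³))^0.25
  = (6273.3)^0.25 = 8.8997 mm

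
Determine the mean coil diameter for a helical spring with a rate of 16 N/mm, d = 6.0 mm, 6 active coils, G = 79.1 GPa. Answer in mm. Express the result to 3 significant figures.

D = (Gd⁴/(8N_a·k))^(1/3) = (79.1×10³·6.0⁴/(8·6·16))^(1/3)
  = (133481)^(1/3) = 51.1062 mm

51.1 mm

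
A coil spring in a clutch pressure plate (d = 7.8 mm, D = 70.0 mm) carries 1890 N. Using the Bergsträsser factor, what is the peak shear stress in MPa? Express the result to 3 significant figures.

Spring index C = D/d = 70.0/7.8 = 8.9744
K_B = (4C+2)/(4C−3) = 37.897/32.897 = 1.1520
τ₀ = 8FD/(πd³) = 8·1890·70.0/(π·7.8³) = 1.0584e+06/1490.8 = 709.93 MPa
τ_max = K·τ₀ = 1.1520 × 709.93 = 817.83 MPa

818 MPa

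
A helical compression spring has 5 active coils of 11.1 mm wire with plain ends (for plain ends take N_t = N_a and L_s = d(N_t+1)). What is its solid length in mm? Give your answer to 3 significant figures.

plain ends: N_t = N_a = 5
L_s = d·(N_t+1) = 11.1 × 6 = 66.6 mm

66.6 mm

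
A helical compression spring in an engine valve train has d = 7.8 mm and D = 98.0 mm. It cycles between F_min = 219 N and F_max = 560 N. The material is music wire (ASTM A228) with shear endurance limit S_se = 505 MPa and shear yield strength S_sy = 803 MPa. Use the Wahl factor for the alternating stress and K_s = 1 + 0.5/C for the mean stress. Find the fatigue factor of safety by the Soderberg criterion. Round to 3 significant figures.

C = D/d = 98.0/7.8 = 12.5641; K_W = (4C−1)/(4C−4)+0.615/C = 1.1138; K_s = 1+0.5/C = 1.0398
F_a = (F_max−F_min)/2 = 170.5 N; F_m = (F_max+F_min)/2 = 389.5 N
τ_a = K_W·8F_aD/(πd³) = 1.1138 × 89.662 = 99.866 MPa
τ_m = K_s·8F_mD/(πd³) = 1.0398 × 204.83 = 212.98 MPa
Soderberg: 1/n_f = τ_a/S_se + τ_m/S_sy = 99.866/505 + 212.98/803 = 0.19775 + 0.26523 = 0.46298
n_f = 1/0.46298 = 2.16

2.16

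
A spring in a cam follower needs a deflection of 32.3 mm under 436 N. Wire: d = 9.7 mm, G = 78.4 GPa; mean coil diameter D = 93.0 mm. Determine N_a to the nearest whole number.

8

Required rate k = F/δ = 436/32.3 = 13.498 N/mm
N_a = Gd⁴/(8D³k) = (78.4×10³ × 9.7⁴)/(8 × 93.0³ × 13.498)
    = 6.9407e+08 / 8.68606e+07 = 7.991 → 8 coils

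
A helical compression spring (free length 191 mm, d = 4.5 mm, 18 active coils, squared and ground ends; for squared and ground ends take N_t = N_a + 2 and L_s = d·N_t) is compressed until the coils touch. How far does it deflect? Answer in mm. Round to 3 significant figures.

101 mm

N_t = 20; L_s = 4.5·20 = 90 mm
δ_solid = L₀ − L_s = 191 − 90 = 101 mm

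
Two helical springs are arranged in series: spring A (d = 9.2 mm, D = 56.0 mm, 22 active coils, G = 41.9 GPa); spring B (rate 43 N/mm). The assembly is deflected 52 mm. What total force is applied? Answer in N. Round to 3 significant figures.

k_A = Gd⁴/(8D³N_a) = (41.9×10³)(9.2⁴)/(8·56.0³·22) = 9.7116 N/mm
Series: 1/k_eq = 1/9.7116 + 1/43 = 0.12623; k_eq = 7.9223 N/mm
F = k_eq·δ = 7.9223·52 = 411.96 N

412 N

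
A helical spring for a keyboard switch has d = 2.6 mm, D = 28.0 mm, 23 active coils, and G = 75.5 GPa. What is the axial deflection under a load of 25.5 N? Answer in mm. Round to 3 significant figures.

k = Gd⁴/(8D³N_a) = (75.5×10³)(2.6⁴)/(8·28.0³·23) = 0.85418 N/mm
δ = F/k = 25.5 / 0.85418 = 29.853 mm

29.9 mm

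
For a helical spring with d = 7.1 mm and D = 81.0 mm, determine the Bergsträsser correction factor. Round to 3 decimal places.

1.117

C = D/d = 81.0/7.1 = 11.4085
K_B = (4C+2)/(4C−3) = 47.634/42.634 = 1.1173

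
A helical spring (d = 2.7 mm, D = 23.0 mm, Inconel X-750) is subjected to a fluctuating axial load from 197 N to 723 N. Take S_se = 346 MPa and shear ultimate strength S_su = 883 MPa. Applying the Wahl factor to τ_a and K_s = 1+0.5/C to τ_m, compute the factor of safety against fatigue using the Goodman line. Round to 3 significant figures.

0.233

C = D/d = 23.0/2.7 = 8.5185; K_W = (4C−1)/(4C−4)+0.615/C = 1.1719; K_s = 1+0.5/C = 1.0587
F_a = (F_max−F_min)/2 = 263 N; F_m = (F_max+F_min)/2 = 460 N
τ_a = K_W·8F_aD/(πd³) = 1.1719 × 782.59 = 917.15 MPa
τ_m = K_s·8F_mD/(πd³) = 1.0587 × 1368.8 = 1449.1 MPa
Goodman: 1/n_f = τ_a/S_se + τ_m/S_su = 917.15/346 + 1449.1/883 = 2.65073 + 1.64114 = 4.2919
n_f = 1/4.2919 = 0.233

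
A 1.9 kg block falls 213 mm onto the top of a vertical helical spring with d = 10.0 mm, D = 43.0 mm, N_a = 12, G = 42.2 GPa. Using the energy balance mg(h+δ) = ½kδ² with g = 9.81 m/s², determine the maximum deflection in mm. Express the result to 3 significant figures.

12.3 mm

k = Gd⁴/(8D³N_a) = (42.2×10³)(10.0⁴)/(8·43.0³·12) = 55.289 N/mm
W = mg = 1.9 × 9.81 = 18.639 N
½kδ² − Wδ − Wh = 0 → δ = (W + √(W² + 2kWh))/k
δ = (18.639 + √(347.41 + 439004))/55.289 = (18.639 + 662.84)/55.289 = 12.326 mm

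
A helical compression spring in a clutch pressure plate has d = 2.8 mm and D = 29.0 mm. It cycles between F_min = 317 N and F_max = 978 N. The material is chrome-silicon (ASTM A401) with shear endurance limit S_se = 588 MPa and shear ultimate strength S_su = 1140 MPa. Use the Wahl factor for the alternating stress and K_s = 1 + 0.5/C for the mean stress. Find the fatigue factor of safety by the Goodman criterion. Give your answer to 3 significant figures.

C = D/d = 29.0/2.8 = 10.3571; K_W = (4C−1)/(4C−4)+0.615/C = 1.1395; K_s = 1+0.5/C = 1.0483
F_a = (F_max−F_min)/2 = 330.5 N; F_m = (F_max+F_min)/2 = 647.5 N
τ_a = K_W·8F_aD/(πd³) = 1.1395 × 1111.8 = 1267 MPa
τ_m = K_s·8F_mD/(πd³) = 1.0483 × 2178.2 = 2283.4 MPa
Goodman: 1/n_f = τ_a/S_se + τ_m/S_su = 1267/588 + 2283.4/1140 = 2.15469 + 2.00297 = 4.1577
n_f = 1/4.1577 = 0.2405

0.241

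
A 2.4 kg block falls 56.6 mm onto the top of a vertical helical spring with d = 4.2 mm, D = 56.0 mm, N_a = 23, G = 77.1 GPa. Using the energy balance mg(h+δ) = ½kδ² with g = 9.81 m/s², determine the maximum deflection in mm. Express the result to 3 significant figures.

k = Gd⁴/(8D³N_a) = (77.1×10³)(4.2⁴)/(8·56.0³·23) = 0.74245 N/mm
W = mg = 2.4 × 9.81 = 23.544 N
½kδ² − Wδ − Wh = 0 → δ = (W + √(W² + 2kWh))/k
δ = (23.544 + √(554.32 + 1978.77))/0.74245 = (23.544 + 50.33)/0.74245 = 99.5 mm

99.5 mm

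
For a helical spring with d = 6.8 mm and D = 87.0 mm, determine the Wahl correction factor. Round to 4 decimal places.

1.1117

C = D/d = 87.0/6.8 = 12.7941
K_W = (4C−1)/(4C−4) + 0.615/C = 50.176/47.176 + 0.0481 = 1.1117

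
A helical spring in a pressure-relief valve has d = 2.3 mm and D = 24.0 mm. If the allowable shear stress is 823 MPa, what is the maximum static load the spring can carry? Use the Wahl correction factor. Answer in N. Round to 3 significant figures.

144 N

C = D/d = 24.0/2.3 = 10.4348
K_W = (4C−1)/(4C−4) + 0.615/C = 40.739/37.739 + 0.0589 = 1.1384
τ_max = K·8FD/(πd³) → F_max = τ_allow·πd³/(8DK)
F_max = 823·π·2.3³/(8·24.0·1.1384) = 31458/218.58 = 143.92 N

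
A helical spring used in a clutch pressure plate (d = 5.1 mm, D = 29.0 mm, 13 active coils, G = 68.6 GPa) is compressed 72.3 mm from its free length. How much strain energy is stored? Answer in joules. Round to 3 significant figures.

k = Gd⁴/(8D³N_a) = (68.6×10³)(5.1⁴)/(8·29.0³·13) = 18.297 N/mm
U = ½kδ² = 0.5 × 18.297 × 72.3² = 47822 N·mm = 47.822 J

47.8 J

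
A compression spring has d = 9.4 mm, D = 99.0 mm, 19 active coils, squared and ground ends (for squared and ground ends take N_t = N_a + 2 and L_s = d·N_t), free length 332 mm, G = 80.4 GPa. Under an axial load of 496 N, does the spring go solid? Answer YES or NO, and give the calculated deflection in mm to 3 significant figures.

k = Gd⁴/(8D³N_a) = (80.4×10³)(9.4⁴)/(8·99.0³·19) = 4.2562 N/mm
N_t = 21; L_s = 9.4·21 = 197.4 mm; δ_solid = L₀ − L_s = 332 − 197.4 = 134.6 mm
δ = F/k = 496/4.2562 = 116.54 mm
δ < δ_solid → spring does not go solid

NO, δ = 117 mm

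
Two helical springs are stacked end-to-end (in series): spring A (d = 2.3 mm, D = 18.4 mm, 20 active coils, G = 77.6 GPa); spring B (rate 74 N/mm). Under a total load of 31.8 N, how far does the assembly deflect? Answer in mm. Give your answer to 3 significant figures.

15.0 mm

k_A = Gd⁴/(8D³N_a) = (77.6×10³)(2.3⁴)/(8·18.4³·20) = 2.1787 N/mm
Series: 1/k_eq = 1/2.1787 + 1/74 = 0.4725; k_eq = 2.1164 N/mm
δ = F/k_eq = 31.8/2.1164 = 15.026 mm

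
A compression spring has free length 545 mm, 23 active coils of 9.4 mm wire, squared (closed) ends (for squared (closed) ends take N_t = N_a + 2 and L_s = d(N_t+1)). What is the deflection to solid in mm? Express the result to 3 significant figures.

N_t = 25; L_s = 9.4·26 = 244.4 mm
δ_solid = L₀ − L_s = 545 − 244.4 = 300.6 mm

301 mm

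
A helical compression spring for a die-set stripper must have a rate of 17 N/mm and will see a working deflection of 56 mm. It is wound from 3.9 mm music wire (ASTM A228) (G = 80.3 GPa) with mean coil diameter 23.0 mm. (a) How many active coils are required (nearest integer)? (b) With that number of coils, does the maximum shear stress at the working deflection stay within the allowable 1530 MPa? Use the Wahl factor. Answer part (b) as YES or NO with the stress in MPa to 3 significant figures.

(a) 11 coils; (b) YES, τ_max = 1210 MPa

N_a = Gd⁴/(8D³k) = (80.3×10³)(3.9⁴)/(8·23.0³·17) = 11.23 → N_a = 11
Actual rate k = Gd⁴/(8D³·11) = 17.35 N/mm
Working load F = kδ = 17.35·56 = 971.62 N
C = 23.0/3.9 = 5.8974; K_W = (4C−1)/(4C−4)+0.615/C = 1.2574
τ_max = K_W·8FD/(πd³) = 1.2574·959.33 = 1206.3 MPa
τ_max ≤ 1530 MPa → acceptable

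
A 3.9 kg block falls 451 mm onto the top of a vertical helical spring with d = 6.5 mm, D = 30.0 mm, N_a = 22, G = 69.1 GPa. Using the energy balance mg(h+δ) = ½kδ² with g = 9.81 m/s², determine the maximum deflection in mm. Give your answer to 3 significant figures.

k = Gd⁴/(8D³N_a) = (69.1×10³)(6.5⁴)/(8·30.0³·22) = 25.957 N/mm
W = mg = 3.9 × 9.81 = 38.259 N
½kδ² − Wδ − Wh = 0 → δ = (W + √(W² + 2kWh))/k
δ = (38.259 + √(1463.8 + 895767))/25.957 = (38.259 + 947.22)/25.957 = 37.966 mm

38.0 mm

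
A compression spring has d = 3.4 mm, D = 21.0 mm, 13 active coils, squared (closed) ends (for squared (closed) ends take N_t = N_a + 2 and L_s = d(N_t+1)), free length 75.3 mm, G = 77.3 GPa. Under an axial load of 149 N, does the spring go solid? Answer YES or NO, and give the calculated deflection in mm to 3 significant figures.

NO, δ = 13.9 mm

k = Gd⁴/(8D³N_a) = (77.3×10³)(3.4⁴)/(8·21.0³·13) = 10.725 N/mm
N_t = 15; L_s = 3.4·16 = 54.4 mm; δ_solid = L₀ − L_s = 75.3 − 54.4 = 20.9 mm
δ = F/k = 149/10.725 = 13.893 mm
δ < δ_solid → spring does not go solid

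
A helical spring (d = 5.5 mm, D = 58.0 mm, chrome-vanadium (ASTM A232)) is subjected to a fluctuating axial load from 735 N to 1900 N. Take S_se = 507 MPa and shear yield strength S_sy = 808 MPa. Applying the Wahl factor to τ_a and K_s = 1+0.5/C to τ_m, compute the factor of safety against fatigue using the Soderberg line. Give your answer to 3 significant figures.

0.374

C = D/d = 58.0/5.5 = 10.5455; K_W = (4C−1)/(4C−4)+0.615/C = 1.1369; K_s = 1+0.5/C = 1.0474
F_a = (F_max−F_min)/2 = 582.5 N; F_m = (F_max+F_min)/2 = 1317.5 N
τ_a = K_W·8F_aD/(πd³) = 1.1369 × 517.1 = 587.89 MPa
τ_m = K_s·8F_mD/(πd³) = 1.0474 × 1169.6 = 1225 MPa
Soderberg: 1/n_f = τ_a/S_se + τ_m/S_sy = 587.89/507 + 1225/808 = 1.15954 + 1.51613 = 2.6757
n_f = 1/2.6757 = 0.3737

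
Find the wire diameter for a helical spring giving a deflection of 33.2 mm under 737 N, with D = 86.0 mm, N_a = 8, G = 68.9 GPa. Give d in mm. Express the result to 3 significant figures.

10.7 mm

Required rate k = F/δ = 737/33.2 = 22.199 N/mm
d = (8D³N_a·k / G)^(1/4) = (8·86.0³·8·22.199 / (68.9×10³))^0.25
  = (13116)^0.25 = 10.7015 mm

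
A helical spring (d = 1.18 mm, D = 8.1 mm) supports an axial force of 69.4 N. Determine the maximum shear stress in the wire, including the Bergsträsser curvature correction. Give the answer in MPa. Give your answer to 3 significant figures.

Spring index C = D/d = 8.1/1.18 = 6.8644
K_B = (4C+2)/(4C−3) = 29.458/24.458 = 1.2044
τ₀ = 8FD/(πd³) = 8·69.4·8.1/(π·1.18³) = 4497.12/5.1617 = 871.24 MPa
τ_max = K·τ₀ = 1.2044 × 871.24 = 1049.4 MPa

1050 MPa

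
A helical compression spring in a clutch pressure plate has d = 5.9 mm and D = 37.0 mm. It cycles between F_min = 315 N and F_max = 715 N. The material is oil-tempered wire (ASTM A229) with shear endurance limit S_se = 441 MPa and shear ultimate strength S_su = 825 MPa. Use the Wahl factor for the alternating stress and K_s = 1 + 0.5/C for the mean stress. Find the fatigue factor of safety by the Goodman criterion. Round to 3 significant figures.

C = D/d = 37.0/5.9 = 6.2712; K_W = (4C−1)/(4C−4)+0.615/C = 1.2404; K_s = 1+0.5/C = 1.0797
F_a = (F_max−F_min)/2 = 200 N; F_m = (F_max+F_min)/2 = 515 N
τ_a = K_W·8F_aD/(πd³) = 1.2404 × 91.752 = 113.8 MPa
τ_m = K_s·8F_mD/(πd³) = 1.0797 × 236.26 = 255.1 MPa
Goodman: 1/n_f = τ_a/S_se + τ_m/S_su = 113.8/441 + 255.1/825 = 0.25806 + 0.30921 = 0.56727
n_f = 1/0.56727 = 1.763

1.76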